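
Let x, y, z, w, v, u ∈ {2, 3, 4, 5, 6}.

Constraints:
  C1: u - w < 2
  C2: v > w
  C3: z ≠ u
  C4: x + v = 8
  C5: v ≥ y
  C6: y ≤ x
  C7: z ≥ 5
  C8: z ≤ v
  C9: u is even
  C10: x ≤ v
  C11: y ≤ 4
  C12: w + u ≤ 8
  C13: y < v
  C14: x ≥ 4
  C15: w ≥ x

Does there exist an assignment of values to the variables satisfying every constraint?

From constraint 14: x ≥ 4. From constraints 7 and 8: v ≥ z ≥ 5. Hence x + v ≥ 9. But constraint 4 requires x + v = 8, and 8 < 9. Contradiction.

Unsatisfiable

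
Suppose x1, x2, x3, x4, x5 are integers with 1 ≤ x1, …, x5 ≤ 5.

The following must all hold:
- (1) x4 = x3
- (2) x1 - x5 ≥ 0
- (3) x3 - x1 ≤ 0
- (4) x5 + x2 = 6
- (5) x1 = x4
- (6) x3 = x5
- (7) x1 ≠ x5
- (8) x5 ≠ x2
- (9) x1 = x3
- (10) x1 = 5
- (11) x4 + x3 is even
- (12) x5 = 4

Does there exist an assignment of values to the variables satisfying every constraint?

Unsatisfiable

Constraint 10 fixes x1 = 5 and constraint 12 fixes x5 = 4. Constraints 1, 5, and 6 give x1 = x4 = x3 = x5, so x1 = x5. But 5 ≠ 4 — contradiction.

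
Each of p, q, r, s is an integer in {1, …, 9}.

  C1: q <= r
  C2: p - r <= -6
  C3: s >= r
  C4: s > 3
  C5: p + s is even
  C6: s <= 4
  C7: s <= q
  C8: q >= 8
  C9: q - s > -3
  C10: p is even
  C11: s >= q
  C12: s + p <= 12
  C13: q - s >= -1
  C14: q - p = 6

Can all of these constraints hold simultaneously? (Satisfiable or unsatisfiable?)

Unsatisfiable

From constraints 1 and 8: r ≥ q and q ≥ 8, so r ≥ 8. From constraints 3 and 6: r ≤ s and s ≤ 4, so r ≤ 4. But 4 < 8, so no value of r works.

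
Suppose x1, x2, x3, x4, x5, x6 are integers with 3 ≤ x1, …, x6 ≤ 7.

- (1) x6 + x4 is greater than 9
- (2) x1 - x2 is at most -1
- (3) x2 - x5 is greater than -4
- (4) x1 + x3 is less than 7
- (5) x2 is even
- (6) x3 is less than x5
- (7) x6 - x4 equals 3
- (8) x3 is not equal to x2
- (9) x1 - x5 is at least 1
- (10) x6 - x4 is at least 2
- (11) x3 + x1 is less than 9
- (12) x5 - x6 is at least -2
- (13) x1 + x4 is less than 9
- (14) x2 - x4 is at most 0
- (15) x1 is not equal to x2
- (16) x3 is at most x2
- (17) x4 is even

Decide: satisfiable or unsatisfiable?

Unsatisfiable

Constraints 2, 9, 10, 12, and 14 give x5 − x6 ≥ -2, x6 − x4 ≥ 2, x4 − x2 ≥ 0, x2 − x1 ≥ 1, x1 − x5 ≥ 1.
Adding all 5 inequalities: the left sides telescope to 0, and the right sides sum to (-2) + 2 + 0 + 1 + 1 = 2. So 0 ≥ 2, which is false.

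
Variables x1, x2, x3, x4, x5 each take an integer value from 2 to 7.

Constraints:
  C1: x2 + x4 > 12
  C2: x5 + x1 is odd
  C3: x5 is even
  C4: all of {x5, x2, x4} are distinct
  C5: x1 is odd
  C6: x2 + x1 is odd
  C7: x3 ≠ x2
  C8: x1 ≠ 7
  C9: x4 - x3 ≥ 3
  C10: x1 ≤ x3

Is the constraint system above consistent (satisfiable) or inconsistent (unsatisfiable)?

Satisfiable

Take x1 = 3, x2 = 6, x3 = 4, x4 = 7, x5 = 2. Then constraint 1: x2 + x4 = 13; constraint 4: values 2, 6, 7 are distinct; constraint 9: x4 - x3 = 3, and every other listed constraint is also met.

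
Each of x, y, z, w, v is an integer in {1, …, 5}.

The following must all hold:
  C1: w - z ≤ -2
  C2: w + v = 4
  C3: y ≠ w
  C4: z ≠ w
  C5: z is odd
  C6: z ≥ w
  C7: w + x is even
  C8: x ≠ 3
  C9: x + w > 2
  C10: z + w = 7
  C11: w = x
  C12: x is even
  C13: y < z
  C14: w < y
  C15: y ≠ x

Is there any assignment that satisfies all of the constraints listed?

Satisfiable

Take x = 2, y = 3, z = 5, w = 2, v = 2. Then constraint 1: w - z = -3; constraint 2: w + v = 4, and every other listed constraint is also met.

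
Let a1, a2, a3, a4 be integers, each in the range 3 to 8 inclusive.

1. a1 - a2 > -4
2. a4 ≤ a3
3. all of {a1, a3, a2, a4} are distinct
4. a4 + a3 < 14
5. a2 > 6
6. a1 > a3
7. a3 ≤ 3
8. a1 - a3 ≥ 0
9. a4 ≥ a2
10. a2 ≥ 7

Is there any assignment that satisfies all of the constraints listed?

From constraints 9 and 10: a4 ≥ a2 and a2 ≥ 7, so a4 ≥ 7. From constraints 2 and 7: a4 ≤ a3 and a3 ≤ 3, so a4 ≤ 3. But 3 < 7, so no value of a4 works.

Unsatisfiable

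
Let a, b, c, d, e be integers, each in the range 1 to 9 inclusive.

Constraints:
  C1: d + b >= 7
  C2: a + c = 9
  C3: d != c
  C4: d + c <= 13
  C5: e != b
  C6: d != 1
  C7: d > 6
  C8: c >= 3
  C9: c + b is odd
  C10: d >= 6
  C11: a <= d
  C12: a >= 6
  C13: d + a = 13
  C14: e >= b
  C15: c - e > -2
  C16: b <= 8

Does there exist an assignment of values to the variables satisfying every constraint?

Satisfiable

One satisfying assignment is a = 6, b = 2, c = 3, d = 7, e = 3.
For the less obvious constraints — constraint 1: d + b = 9; constraint 2: a + c = 9; constraint 4: d + c = 10 — and the others hold by inspection.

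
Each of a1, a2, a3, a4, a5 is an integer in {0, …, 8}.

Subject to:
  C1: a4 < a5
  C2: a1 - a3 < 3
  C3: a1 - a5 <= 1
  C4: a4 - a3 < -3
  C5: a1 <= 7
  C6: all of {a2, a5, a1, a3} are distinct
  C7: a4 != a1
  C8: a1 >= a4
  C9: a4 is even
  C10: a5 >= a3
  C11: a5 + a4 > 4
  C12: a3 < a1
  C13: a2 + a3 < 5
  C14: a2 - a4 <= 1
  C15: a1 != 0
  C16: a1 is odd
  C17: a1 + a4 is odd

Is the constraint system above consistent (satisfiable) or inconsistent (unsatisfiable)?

Satisfiable

Take a1 = 5, a2 = 0, a3 = 4, a4 = 0, a5 = 6. Then constraint 2: a1 - a3 = 1; constraint 3: a1 - a5 = -1; constraint 4: a4 - a3 = -4, and every other listed constraint is also met.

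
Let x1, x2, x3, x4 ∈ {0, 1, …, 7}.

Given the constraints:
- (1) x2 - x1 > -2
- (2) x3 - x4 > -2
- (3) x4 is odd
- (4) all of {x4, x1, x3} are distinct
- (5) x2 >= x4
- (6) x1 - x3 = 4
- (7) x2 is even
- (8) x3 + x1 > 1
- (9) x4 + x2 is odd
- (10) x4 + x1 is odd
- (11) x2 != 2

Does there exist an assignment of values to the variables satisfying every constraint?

One satisfying assignment is x1 = 4, x2 = 4, x3 = 0, x4 = 1.
For the less obvious constraints — constraint 1: x2 - x1 = 0; constraint 2: x3 - x4 = -1; constraint 6: x1 - x3 = 4 — and the others hold by inspection.

Satisfiable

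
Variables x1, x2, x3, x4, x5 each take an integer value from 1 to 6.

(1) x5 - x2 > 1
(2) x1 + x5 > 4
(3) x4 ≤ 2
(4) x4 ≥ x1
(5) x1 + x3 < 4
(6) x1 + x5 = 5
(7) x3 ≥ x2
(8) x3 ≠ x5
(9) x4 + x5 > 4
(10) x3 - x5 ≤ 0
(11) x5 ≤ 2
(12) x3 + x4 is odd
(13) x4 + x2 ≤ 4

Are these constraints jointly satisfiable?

Unsatisfiable

From constraints 3 and 4: x1 ≤ x4 ≤ 2. From constraint 11: x5 ≤ 2. Hence x1 + x5 ≤ 4. But constraint 6 requires x1 + x5 = 5, and 5 > 4. Contradiction.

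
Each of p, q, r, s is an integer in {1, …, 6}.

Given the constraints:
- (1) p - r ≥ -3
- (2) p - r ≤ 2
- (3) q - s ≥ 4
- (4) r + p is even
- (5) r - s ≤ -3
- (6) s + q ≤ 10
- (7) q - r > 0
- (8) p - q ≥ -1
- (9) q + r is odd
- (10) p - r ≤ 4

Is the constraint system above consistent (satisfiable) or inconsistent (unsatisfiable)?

Constraints 3, 5, 8, and 10 give r − p ≥ -4, p − q ≥ -1, q − s ≥ 4, s − r ≥ 3.
Adding all 4 inequalities: the left sides telescope to 0, and the right sides sum to (-4) + (-1) + 4 + 3 = 2. So 0 ≥ 2, which is false.

Unsatisfiable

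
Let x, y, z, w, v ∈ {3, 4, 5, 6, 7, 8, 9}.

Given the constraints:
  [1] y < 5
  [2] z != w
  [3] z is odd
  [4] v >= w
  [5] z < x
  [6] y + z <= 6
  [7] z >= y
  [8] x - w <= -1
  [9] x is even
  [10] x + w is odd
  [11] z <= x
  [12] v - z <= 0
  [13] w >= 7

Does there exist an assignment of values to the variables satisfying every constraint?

Constraints 4, 5, 8, and 12 give z < x, x < w, w ≤ v, v ≤ z. Chaining: z < x < w ≤ v ≤ z, which forces z < z — impossible.

Unsatisfiable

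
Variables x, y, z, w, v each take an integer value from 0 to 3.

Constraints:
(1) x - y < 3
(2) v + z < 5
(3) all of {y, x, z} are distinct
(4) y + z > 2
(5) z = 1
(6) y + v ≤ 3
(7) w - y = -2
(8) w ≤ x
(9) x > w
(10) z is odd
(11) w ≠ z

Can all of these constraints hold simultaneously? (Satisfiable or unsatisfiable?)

Satisfiable

Setting (x, y, z, w, v) = (3, 2, 1, 0, 1) satisfies everything: constraint 1: x - y = 1; constraint 2: v + z = 2; constraint 4: y + z = 3, and the others follow.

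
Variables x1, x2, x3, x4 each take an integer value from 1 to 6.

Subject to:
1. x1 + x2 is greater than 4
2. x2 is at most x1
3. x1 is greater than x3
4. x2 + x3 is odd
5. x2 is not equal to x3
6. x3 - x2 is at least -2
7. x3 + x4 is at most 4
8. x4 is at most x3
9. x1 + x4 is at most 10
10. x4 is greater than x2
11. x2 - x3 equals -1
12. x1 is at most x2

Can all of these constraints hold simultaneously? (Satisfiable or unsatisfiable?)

Unsatisfiable

Constraints 3, 8, 10, and 12 give x1 ≤ x2, x2 < x4, x4 ≤ x3, x3 < x1. Chaining: x1 ≤ x2 < x4 ≤ x3 < x1, which forces x1 < x1 — impossible.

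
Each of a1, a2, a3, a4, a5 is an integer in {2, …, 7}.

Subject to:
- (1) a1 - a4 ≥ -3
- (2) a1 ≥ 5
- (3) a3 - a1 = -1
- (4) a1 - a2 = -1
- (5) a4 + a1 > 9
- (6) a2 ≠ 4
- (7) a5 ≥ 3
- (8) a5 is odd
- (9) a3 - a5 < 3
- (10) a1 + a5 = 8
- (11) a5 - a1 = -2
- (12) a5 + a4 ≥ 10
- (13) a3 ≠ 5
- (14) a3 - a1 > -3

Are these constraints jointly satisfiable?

Satisfiable

The assignment a1 = 5, a2 = 6, a3 = 4, a4 = 7, a5 = 3 works:
  constraint 1 holds since a1 - a4 = -2.
  constraint 3 holds since a3 - a1 = -1.
  constraint 4 holds since a1 - a2 = -1.
The rest check out directly.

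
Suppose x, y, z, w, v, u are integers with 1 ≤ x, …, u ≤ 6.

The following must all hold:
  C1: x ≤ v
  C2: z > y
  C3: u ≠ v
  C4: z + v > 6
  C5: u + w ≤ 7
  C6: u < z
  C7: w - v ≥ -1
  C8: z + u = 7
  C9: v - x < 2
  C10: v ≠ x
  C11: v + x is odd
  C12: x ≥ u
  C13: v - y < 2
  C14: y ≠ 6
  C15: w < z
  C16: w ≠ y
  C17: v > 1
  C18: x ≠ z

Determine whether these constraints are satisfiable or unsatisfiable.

Satisfiable

Take x = 2, y = 4, z = 5, w = 3, v = 3, u = 2. Then constraint 4: z + v = 8; constraint 5: u + w = 5; constraint 7: w - v = 0, and every other listed constraint is also met.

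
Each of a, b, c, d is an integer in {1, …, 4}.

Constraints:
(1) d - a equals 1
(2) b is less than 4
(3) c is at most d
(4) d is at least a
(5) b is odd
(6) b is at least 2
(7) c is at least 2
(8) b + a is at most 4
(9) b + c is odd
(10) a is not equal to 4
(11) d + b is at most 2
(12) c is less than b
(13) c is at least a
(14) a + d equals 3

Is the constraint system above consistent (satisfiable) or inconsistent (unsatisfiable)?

Unsatisfiable

From constraints 3 and 7: d ≥ c ≥ 2. From constraint 6: b ≥ 2. Hence d + b ≥ 4. But constraint 11 requires d + b ≤ 2, and 2 < 4. Contradiction.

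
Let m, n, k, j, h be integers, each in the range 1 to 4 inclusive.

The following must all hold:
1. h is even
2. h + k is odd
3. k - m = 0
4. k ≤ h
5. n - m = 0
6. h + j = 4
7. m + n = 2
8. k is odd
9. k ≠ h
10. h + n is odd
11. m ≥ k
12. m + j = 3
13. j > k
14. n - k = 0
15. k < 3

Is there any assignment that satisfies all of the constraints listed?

Satisfiable

Setting (m, n, k, j, h) = (1, 1, 1, 2, 2) satisfies everything: constraint 3: k - m = 0; constraint 5: n - m = 0; constraint 6: h + j = 4, and the others follow.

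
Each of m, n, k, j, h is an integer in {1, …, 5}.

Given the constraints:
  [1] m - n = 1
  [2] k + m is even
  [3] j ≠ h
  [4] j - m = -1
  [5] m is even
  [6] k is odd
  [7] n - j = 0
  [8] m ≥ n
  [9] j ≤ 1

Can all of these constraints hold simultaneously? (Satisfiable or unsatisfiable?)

Unsatisfiable

Constraint 6 makes k odd and constraint 5 makes m even, so k + m must be odd. Constraint 2 says k + m is even — contradiction.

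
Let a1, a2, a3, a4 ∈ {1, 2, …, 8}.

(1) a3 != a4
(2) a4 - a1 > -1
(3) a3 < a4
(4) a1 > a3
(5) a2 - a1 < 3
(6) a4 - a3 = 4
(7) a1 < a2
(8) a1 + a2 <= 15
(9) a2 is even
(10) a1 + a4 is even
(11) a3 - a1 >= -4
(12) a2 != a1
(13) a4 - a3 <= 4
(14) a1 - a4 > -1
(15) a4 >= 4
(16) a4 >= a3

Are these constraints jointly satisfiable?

The assignment a1 = 6, a2 = 8, a3 = 2, a4 = 6 works:
  constraint 2 holds since a4 - a1 = 0.
  constraint 5 holds since a2 - a1 = 2.
  constraint 6 holds since a4 - a3 = 4.
The rest check out directly.

Satisfiable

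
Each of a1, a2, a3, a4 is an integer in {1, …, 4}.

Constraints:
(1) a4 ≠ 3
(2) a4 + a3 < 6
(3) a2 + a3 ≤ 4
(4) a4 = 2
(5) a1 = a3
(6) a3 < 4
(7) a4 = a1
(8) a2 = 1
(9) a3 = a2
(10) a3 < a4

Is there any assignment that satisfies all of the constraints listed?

Unsatisfiable

Constraint 4 fixes a4 = 2 and constraint 8 fixes a2 = 1. Constraints 5, 7, and 9 give a4 = a1 = a3 = a2, so a4 = a2. But 2 ≠ 1 — contradiction.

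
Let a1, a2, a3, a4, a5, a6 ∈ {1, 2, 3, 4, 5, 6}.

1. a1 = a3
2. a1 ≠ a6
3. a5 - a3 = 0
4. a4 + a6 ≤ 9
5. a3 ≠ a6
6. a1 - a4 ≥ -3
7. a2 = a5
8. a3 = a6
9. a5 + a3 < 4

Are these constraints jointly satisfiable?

Unsatisfiable

From constraints 1 and 8, a1 = a3 = a6, so a1 = a6. But constraint 2 says a1 ≠ a6. Contradiction.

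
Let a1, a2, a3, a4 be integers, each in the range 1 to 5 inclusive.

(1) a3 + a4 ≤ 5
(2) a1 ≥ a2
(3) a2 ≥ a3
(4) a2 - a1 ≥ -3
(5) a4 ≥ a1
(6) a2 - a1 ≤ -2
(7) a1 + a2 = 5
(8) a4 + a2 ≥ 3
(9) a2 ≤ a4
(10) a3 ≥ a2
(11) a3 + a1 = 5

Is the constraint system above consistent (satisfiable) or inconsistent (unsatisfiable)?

Satisfiable

One satisfying assignment is a1 = 4, a2 = 1, a3 = 1, a4 = 4.
For the less obvious constraints — constraint 1: a3 + a4 = 5; constraint 4: a2 - a1 = -3; constraint 6: a2 - a1 = -3 — and the others hold by inspection.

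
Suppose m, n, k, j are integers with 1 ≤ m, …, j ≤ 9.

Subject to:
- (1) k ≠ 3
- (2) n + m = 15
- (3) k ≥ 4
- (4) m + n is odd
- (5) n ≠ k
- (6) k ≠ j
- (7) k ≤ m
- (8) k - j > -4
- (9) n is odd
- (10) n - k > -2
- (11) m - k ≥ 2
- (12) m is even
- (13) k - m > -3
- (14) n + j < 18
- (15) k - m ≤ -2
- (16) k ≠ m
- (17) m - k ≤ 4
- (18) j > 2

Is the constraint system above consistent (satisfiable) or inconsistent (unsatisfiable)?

Satisfiable

Setting (m, n, k, j) = (8, 7, 6, 8) satisfies everything: constraint 2: n + m = 15; constraint 8: k - j = -2, and the others follow.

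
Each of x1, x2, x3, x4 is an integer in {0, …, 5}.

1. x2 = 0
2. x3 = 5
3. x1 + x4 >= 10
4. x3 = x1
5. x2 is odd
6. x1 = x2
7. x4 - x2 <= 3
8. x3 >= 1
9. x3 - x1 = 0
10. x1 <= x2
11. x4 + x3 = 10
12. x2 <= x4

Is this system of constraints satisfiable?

Constraint 2 fixes x3 = 5 and constraint 1 fixes x2 = 0. Constraints 4 and 6 give x3 = x1 = x2, so x3 = x2. But 5 ≠ 0 — contradiction.

Unsatisfiable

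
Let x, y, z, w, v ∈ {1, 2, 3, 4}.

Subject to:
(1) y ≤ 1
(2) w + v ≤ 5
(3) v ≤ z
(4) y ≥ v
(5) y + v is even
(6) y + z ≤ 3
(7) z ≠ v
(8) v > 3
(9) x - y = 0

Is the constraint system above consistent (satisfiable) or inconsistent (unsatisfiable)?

Unsatisfiable

From constraint 8: v ≥ 4. From constraints 1 and 4: v ≤ y and y ≤ 1, so v ≤ 1. But 1 < 4, so no value of v works.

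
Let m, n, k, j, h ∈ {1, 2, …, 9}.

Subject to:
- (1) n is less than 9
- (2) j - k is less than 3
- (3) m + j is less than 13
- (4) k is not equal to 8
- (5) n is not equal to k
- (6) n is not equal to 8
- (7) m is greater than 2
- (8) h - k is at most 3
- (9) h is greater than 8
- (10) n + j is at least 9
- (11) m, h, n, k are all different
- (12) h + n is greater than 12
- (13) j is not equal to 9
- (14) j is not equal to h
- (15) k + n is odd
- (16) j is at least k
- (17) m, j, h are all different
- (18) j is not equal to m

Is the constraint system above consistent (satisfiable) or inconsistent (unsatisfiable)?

Try m = 5, n = 4, k = 7, j = 7, h = 9.
Check constraint 2: j - k = 0; constraint 3: m + j = 12; constraint 8: h - k = 2. The remaining constraints are straightforward to verify.

Satisfiable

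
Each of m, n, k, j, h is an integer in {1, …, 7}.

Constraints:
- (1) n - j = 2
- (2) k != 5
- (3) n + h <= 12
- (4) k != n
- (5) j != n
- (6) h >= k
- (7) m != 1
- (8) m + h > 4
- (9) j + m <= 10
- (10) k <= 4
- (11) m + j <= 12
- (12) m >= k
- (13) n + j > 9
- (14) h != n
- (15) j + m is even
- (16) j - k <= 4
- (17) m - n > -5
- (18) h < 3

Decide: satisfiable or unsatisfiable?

Satisfiable

Setting (m, n, k, j, h) = (5, 7, 1, 5, 2) satisfies everything: constraint 1: n - j = 2; constraint 3: n + h = 9, and the others follow.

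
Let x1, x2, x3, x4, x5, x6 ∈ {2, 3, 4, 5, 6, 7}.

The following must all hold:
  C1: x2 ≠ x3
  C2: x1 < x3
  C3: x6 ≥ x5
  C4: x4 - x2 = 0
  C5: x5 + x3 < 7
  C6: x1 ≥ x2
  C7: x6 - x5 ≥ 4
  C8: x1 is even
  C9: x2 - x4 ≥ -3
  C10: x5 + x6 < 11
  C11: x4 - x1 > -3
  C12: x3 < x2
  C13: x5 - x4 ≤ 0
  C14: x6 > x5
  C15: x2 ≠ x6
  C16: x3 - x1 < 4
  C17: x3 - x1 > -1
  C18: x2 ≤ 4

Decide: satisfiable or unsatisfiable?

Unsatisfiable

Constraints 2, 6, and 12 give x1 < x3, x3 < x2, x2 ≤ x1. Chaining: x1 < x3 < x2 ≤ x1, which forces x1 < x1 — impossible.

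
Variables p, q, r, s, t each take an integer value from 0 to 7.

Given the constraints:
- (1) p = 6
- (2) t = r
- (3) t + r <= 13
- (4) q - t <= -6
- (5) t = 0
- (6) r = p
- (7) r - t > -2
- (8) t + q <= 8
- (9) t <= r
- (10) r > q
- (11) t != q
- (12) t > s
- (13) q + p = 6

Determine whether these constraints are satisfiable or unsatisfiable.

Constraint 5 fixes t = 0 and constraint 1 fixes p = 6. Constraints 2 and 6 give t = r = p, so t = p. But 0 ≠ 6 — contradiction.

Unsatisfiable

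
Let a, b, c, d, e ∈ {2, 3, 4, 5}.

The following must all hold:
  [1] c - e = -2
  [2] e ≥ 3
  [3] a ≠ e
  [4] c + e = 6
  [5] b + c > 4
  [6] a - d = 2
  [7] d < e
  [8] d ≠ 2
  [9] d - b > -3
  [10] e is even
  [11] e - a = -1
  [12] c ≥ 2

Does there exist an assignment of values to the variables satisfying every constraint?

Satisfiable

Take a = 5, b = 5, c = 2, d = 3, e = 4. Then constraint 1: c - e = -2; constraint 4: c + e = 6, and every other listed constraint is also met.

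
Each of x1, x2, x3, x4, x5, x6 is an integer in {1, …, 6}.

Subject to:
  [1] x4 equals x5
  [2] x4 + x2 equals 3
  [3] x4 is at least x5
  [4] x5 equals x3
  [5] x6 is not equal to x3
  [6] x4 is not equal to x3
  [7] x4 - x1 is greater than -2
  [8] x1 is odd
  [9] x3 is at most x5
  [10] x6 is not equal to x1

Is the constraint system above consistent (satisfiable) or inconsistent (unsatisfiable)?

From constraints 1 and 4, x4 = x5 = x3, so x4 = x3. But constraint 6 says x4 ≠ x3. Contradiction.

Unsatisfiable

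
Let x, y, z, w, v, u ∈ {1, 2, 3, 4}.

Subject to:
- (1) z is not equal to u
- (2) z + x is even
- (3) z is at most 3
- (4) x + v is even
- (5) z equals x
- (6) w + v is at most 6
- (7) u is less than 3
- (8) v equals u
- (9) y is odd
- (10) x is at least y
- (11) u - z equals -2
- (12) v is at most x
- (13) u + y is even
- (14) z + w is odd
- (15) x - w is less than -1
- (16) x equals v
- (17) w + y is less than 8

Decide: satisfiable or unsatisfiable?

Unsatisfiable

From constraints 5, 8, and 16, z = x = v = u, so z = u. But constraint 1 says z ≠ u. Contradiction.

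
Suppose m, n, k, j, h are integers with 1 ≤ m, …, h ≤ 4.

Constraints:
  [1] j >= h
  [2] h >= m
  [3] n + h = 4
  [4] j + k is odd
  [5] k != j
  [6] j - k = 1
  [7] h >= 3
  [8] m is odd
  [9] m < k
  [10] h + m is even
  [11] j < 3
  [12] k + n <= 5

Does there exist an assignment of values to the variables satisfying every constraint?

Unsatisfiable

From constraints 1 and 7: j ≥ h and h ≥ 3, so j ≥ 3. From constraint 11: j ≤ 2. But 2 < 3, so no value of j works.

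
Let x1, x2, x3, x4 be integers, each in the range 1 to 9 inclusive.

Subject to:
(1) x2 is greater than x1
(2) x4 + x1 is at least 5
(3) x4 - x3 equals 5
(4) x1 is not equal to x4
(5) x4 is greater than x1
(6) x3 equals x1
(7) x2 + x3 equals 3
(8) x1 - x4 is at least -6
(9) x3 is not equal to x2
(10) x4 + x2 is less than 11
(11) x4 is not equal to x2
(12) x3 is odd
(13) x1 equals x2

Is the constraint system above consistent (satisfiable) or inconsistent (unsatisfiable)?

Unsatisfiable

From constraints 6 and 13, x3 = x1 = x2, so x3 = x2. But constraint 9 says x3 ≠ x2. Contradiction.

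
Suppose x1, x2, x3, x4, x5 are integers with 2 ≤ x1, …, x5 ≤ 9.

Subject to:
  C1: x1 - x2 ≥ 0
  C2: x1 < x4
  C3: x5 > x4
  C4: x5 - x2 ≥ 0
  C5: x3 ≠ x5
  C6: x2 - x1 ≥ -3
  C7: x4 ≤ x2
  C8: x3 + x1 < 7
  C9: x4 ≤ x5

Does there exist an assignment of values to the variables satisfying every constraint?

Constraints 1, 2, and 7 give x4 ≤ x2, x2 ≤ x1, x1 < x4. Chaining: x4 ≤ x2 ≤ x1 < x4, which forces x4 < x4 — impossible.

Unsatisfiable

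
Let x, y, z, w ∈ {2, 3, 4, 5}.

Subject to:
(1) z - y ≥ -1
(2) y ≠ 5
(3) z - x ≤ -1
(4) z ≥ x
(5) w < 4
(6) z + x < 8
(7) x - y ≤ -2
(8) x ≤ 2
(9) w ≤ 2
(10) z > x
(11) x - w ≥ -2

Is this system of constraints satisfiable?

Constraints 1, 3, and 7 give z − y ≥ -1, y − x ≥ 2, x − z ≥ 1.
Adding all 3 inequalities: the left sides telescope to 0, and the right sides sum to (-1) + 2 + 1 = 2. So 0 ≥ 2, which is false.

Unsatisfiable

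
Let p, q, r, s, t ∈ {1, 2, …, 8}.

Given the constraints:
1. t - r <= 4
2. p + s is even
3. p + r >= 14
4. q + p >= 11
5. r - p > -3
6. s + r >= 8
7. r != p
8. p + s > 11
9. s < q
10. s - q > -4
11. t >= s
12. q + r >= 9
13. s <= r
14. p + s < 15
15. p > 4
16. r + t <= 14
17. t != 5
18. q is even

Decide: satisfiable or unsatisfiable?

Try p = 8, q = 6, r = 6, s = 4, t = 8.
Check constraint 1: t - r = 2; constraint 3: p + r = 14. The remaining constraints are straightforward to verify.

Satisfiable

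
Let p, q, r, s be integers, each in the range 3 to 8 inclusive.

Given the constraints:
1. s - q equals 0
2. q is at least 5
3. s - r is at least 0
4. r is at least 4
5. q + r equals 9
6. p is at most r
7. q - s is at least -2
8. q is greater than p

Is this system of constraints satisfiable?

Try p = 4, q = 5, r = 4, s = 5.
Check constraint 1: s - q = 0; constraint 3: s - r = 1. The remaining constraints are straightforward to verify.

Satisfiable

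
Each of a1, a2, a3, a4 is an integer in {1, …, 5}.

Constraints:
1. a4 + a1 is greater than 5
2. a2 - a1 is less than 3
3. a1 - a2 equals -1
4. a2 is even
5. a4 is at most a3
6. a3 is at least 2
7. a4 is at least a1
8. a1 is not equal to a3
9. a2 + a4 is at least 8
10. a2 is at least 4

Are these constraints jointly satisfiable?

The assignment a1 = 3, a2 = 4, a3 = 5, a4 = 4 works:
  constraint 1 holds since a4 + a1 = 7.
  constraint 2 holds since a2 - a1 = 1.
  constraint 3 holds since a1 - a2 = -1.
The rest check out directly.

Satisfiable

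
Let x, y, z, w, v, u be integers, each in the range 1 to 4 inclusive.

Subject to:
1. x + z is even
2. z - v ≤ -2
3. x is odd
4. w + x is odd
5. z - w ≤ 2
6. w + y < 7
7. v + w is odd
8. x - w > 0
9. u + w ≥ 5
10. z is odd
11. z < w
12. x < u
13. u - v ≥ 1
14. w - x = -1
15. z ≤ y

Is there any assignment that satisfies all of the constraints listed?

Satisfiable

Setting (x, y, z, w, v, u) = (3, 2, 1, 2, 3, 4) satisfies everything: constraint 2: z - v = -2; constraint 5: z - w = -1; constraint 6: w + y = 4, and the others follow.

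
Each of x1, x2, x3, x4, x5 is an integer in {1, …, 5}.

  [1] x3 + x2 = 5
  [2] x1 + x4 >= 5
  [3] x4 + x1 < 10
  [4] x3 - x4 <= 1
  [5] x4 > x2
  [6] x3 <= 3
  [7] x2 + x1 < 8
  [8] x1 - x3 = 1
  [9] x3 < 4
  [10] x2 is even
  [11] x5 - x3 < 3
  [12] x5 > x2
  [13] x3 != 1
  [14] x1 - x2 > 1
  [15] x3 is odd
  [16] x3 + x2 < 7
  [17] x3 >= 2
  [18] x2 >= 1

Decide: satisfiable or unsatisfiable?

The assignment x1 = 4, x2 = 2, x3 = 3, x4 = 4, x5 = 5 works:
  constraint 1 holds since x3 + x2 = 5.
  constraint 2 holds since x1 + x4 = 8.
  constraint 3 holds since x4 + x1 = 8.
The rest check out directly.

Satisfiable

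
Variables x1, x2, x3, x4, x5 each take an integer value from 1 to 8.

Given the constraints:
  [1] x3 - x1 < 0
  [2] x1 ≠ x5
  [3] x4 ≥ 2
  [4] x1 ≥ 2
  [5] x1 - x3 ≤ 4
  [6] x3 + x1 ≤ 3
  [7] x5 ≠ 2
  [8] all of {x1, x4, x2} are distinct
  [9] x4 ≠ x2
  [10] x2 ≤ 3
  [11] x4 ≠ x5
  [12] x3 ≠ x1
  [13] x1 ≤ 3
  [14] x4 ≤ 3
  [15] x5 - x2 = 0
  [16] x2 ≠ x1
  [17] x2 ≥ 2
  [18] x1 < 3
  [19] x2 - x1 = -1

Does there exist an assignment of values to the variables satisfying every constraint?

Unsatisfiable

Constraints 3, 4, 10, 13, 14, and 17 confine each of x1, x4, x2 to the 2 values {2, 3}.
Constraint 8 requires all 3 of them to be distinct, but only 2 values are available — impossible by the pigeonhole principle.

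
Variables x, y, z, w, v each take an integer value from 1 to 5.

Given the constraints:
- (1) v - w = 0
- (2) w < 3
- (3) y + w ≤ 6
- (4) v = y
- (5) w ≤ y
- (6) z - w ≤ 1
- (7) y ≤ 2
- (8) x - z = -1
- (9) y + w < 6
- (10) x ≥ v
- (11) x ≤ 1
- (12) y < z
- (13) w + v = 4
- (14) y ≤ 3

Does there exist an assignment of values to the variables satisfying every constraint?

Unsatisfiable

From constraints 5 and 7: w ≤ y ≤ 2. From constraints 10 and 11: v ≤ x ≤ 1. Hence w + v ≤ 3. But constraint 13 requires w + v = 4, and 4 > 3. Contradiction.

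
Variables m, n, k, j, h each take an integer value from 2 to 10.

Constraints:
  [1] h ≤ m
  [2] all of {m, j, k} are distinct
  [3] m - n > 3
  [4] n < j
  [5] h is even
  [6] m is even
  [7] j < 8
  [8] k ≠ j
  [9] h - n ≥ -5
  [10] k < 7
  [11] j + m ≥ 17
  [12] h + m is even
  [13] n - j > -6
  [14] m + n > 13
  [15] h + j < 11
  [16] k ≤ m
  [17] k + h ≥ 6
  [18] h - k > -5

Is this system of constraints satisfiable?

Satisfiable

One satisfying assignment is m = 10, n = 4, k = 5, j = 7, h = 2.
For the less obvious constraints — constraint 3: m - n = 6; constraint 9: h - n = -2; constraint 11: j + m = 17 — and the others hold by inspection.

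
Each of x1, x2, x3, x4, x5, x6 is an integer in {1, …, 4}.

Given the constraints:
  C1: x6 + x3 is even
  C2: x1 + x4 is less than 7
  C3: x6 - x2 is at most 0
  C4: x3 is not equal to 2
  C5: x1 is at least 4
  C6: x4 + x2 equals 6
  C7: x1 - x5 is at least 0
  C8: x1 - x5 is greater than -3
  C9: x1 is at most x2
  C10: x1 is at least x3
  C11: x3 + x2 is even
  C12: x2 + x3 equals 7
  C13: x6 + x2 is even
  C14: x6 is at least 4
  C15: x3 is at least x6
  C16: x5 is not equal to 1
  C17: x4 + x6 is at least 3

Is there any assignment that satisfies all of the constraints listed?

Unsatisfiable

From constraints 5 and 9: x2 ≥ x1 ≥ 4. From constraints 14 and 15: x3 ≥ x6 ≥ 4. Hence x2 + x3 ≥ 8. But constraint 12 requires x2 + x3 = 7, and 7 < 8. Contradiction.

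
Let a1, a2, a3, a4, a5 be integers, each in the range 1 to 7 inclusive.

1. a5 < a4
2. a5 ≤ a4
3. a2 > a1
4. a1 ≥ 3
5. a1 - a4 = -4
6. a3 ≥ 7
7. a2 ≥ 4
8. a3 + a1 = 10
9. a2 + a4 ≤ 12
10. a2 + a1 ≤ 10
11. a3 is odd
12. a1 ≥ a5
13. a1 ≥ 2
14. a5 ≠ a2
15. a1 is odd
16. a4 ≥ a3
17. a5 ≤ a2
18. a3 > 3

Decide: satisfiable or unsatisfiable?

Satisfiable

The assignment a1 = 3, a2 = 5, a3 = 7, a4 = 7, a5 = 3 works:
  constraint 5 holds since a1 - a4 = -4.
  constraint 8 holds since a3 + a1 = 10.
  constraint 9 holds since a2 + a4 = 12.
The rest check out directly.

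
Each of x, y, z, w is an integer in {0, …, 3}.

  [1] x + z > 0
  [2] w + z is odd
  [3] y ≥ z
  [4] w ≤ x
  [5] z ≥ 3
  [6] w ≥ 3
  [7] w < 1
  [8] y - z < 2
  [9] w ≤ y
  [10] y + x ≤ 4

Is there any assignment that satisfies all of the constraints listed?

Unsatisfiable

From constraints 3 and 5: y ≥ z ≥ 3. From constraints 4 and 6: x ≥ w ≥ 3. Hence y + x ≥ 6. But constraint 10 requires y + x ≤ 4, and 4 < 6. Contradiction.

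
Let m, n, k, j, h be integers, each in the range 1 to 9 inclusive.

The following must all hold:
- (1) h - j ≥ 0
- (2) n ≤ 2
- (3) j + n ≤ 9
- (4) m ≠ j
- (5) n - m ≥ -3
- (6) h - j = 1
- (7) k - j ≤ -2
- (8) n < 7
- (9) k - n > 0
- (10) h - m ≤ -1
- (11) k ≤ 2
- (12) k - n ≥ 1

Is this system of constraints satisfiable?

Unsatisfiable

Constraints 1, 5, 7, 10, and 12 give m − h ≥ 1, h − j ≥ 0, j − k ≥ 2, k − n ≥ 1, n − m ≥ -3.
Adding all 5 inequalities: the left sides telescope to 0, and the right sides sum to 1 + 0 + 2 + 1 + (-3) = 1. So 0 ≥ 1, which is false.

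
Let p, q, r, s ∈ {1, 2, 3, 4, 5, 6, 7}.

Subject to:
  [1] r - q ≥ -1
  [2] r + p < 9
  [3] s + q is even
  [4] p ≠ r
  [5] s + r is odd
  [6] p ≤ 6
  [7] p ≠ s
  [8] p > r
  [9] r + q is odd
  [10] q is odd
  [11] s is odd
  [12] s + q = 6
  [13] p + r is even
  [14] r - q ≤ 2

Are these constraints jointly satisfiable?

Satisfiable

Setting (p, q, r, s) = (4, 3, 2, 3) satisfies everything: constraint 1: r - q = -1; constraint 2: r + p = 6, and the others follow.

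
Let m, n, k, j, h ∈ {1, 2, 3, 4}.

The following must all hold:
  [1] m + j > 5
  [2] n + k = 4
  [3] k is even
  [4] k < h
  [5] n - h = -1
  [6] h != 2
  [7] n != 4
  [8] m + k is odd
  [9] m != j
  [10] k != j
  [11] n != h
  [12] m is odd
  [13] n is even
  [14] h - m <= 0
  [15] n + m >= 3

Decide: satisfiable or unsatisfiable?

Try m = 3, n = 2, k = 2, j = 4, h = 3.
Check constraint 1: m + j = 7; constraint 2: n + k = 4. The remaining constraints are straightforward to verify.

Satisfiable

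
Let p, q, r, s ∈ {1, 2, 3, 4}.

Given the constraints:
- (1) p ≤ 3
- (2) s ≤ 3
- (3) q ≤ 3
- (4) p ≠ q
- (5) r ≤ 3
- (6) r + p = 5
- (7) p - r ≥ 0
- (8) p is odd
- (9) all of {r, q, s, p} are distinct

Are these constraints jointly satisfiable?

Constraints 1, 2, 3, and 5 confine each of r, q, s, p to the 3 values {1, …, 3} (the domain already gives each ≥ 1).
Constraint 9 requires all 4 of them to be distinct, but only 3 values are available — impossible by the pigeonhole principle.

Unsatisfiable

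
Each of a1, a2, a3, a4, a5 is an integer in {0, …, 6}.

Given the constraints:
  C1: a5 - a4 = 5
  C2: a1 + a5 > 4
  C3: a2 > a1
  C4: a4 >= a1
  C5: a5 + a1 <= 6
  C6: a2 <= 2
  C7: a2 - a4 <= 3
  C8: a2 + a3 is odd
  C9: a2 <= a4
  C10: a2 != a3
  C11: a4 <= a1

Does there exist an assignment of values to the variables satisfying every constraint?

Unsatisfiable

Constraints 3, 9, and 11 give a4 ≤ a1, a1 < a2, a2 ≤ a4. Chaining: a4 ≤ a1 < a2 ≤ a4, which forces a4 < a4 — impossible.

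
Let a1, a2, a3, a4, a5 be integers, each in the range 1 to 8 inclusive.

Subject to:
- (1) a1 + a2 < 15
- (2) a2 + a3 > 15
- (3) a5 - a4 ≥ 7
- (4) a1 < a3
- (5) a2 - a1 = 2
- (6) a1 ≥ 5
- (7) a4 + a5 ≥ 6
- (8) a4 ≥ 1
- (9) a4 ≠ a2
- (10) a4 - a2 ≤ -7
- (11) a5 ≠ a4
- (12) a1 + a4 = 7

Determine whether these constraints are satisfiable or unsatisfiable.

Satisfiable

The assignment a1 = 6, a2 = 8, a3 = 8, a4 = 1, a5 = 8 works:
  constraint 1 holds since a1 + a2 = 14.
  constraint 2 holds since a2 + a3 = 16.
The rest check out directly.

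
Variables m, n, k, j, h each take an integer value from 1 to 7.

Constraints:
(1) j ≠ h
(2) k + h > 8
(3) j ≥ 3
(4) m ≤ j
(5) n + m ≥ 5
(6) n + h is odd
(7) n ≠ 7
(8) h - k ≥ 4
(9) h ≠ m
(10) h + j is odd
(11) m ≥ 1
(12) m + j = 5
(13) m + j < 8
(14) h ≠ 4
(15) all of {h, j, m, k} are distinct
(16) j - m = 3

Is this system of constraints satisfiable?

Satisfiable

Try m = 1, n = 4, k = 2, j = 4, h = 7.
Check constraint 2: k + h = 9; constraint 5: n + m = 5. The remaining constraints are straightforward to verify.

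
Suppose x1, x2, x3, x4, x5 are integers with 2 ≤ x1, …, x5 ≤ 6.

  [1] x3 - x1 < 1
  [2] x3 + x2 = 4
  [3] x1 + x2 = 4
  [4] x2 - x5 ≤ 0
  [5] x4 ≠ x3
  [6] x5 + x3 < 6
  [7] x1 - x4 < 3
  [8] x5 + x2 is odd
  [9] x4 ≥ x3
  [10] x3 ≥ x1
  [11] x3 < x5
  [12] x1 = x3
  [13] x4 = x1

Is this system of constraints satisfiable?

From constraints 12 and 13, x4 = x1 = x3, so x4 = x3. But constraint 5 says x4 ≠ x3. Contradiction.

Unsatisfiable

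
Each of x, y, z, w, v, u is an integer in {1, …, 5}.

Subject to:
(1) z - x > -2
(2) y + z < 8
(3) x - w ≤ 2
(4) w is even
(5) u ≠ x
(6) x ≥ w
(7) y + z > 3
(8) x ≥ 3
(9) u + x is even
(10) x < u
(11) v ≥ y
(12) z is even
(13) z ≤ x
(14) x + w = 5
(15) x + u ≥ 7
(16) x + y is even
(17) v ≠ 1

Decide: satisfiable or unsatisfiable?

One satisfying assignment is x = 3, y = 3, z = 2, w = 2, v = 5, u = 5.
For the less obvious constraints — constraint 1: z - x = -1; constraint 2: y + z = 5 — and the others hold by inspection.

Satisfiable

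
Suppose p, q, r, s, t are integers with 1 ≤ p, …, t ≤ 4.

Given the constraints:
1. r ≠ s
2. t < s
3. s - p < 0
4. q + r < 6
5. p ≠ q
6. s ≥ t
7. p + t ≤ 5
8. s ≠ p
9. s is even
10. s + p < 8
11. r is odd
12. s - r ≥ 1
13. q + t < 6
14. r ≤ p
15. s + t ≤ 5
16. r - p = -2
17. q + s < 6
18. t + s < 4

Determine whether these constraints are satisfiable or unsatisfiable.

Satisfiable

The assignment p = 3, q = 2, r = 1, s = 2, t = 1 works:
  constraint 3 holds since s - p = -1.
  constraint 4 holds since q + r = 3.
  constraint 7 holds since p + t = 4.
The rest check out directly.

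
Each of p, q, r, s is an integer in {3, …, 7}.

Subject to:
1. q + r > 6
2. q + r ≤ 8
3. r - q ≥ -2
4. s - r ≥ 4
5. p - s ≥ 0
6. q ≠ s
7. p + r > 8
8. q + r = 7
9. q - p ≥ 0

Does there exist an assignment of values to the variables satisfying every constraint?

Unsatisfiable

Constraints 3, 4, 5, and 9 give r − q ≥ -2, q − p ≥ 0, p − s ≥ 0, s − r ≥ 4.
Adding all 4 inequalities: the left sides telescope to 0, and the right sides sum to (-2) + 0 + 0 + 4 = 2. So 0 ≥ 2, which is false.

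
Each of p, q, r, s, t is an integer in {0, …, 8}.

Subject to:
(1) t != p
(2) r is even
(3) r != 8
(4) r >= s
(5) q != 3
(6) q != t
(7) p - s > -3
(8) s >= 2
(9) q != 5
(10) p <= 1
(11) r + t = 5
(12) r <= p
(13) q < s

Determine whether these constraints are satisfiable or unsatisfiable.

From constraints 4 and 8: r ≥ s and s ≥ 2, so r ≥ 2. From constraints 10 and 12: r ≤ p and p ≤ 1, so r ≤ 1. But 1 < 2, so no value of r works.

Unsatisfiable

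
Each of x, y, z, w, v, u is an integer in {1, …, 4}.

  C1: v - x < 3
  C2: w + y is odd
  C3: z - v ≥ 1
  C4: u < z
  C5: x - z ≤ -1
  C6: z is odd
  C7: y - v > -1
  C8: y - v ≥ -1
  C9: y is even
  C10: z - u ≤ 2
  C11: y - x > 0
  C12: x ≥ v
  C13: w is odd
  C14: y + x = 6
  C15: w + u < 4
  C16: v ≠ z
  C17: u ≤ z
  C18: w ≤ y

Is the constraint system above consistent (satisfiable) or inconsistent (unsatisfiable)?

Satisfiable

Try x = 2, y = 4, z = 3, w = 1, v = 2, u = 2.
Check constraint 1: v - x = 0; constraint 3: z - v = 1. The remaining constraints are straightforward to verify.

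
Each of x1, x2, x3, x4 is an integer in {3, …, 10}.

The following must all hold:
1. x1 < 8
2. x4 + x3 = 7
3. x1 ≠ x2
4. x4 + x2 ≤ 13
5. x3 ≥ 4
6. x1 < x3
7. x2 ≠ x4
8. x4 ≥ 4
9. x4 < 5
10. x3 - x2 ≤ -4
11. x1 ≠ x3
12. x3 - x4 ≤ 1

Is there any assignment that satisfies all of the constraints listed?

From constraint 8: x4 ≥ 4. From constraint 5: x3 ≥ 4. Hence x4 + x3 ≥ 8. But constraint 2 requires x4 + x3 = 7, and 7 < 8. Contradiction.

Unsatisfiable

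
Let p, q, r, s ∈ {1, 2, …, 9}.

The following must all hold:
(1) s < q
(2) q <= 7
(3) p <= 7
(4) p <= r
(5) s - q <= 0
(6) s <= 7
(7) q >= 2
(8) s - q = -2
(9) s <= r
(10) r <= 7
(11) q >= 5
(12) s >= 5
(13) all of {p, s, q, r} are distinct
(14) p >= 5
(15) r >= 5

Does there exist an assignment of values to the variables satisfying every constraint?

Unsatisfiable

Constraints 2, 3, 6, 10, 11, 12, 14, and 15 confine each of p, s, q, r to the 3 values {5, …, 7}.
Constraint 13 requires all 4 of them to be distinct, but only 3 values are available — impossible by the pigeonhole principle.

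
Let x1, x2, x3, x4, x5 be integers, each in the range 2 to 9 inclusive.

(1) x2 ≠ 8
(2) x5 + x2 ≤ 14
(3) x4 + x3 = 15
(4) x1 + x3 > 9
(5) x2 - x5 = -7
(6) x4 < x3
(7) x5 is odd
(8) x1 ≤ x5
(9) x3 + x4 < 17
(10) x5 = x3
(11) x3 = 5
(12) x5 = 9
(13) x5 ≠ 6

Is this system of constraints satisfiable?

Unsatisfiable

Constraint 12 fixes x5 = 9 and constraint 11 fixes x3 = 5, but constraint 10 requires x5 = x3. Since 9 ≠ 5, contradiction.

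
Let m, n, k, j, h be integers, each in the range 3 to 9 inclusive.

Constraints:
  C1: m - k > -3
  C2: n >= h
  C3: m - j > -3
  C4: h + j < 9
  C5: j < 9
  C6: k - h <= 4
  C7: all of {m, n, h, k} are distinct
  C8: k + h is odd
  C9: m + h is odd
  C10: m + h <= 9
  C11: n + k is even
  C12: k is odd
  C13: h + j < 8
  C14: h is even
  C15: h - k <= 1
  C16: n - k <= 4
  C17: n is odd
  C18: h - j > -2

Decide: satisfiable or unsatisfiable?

Satisfiable

One satisfying assignment is m = 3, n = 7, k = 5, j = 3, h = 4.
For the less obvious constraints — constraint 1: m - k = -2; constraint 3: m - j = 0 — and the others hold by inspection.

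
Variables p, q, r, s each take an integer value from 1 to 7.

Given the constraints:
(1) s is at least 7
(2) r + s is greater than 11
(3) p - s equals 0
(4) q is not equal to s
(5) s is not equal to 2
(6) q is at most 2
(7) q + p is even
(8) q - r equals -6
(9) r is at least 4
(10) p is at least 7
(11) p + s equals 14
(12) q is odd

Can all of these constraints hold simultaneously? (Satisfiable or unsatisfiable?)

Satisfiable

The assignment p = 7, q = 1, r = 7, s = 7 works:
  constraint 2 holds since r + s = 14.
  constraint 3 holds since p - s = 0.
  constraint 8 holds since q - r = -6.
The rest check out directly.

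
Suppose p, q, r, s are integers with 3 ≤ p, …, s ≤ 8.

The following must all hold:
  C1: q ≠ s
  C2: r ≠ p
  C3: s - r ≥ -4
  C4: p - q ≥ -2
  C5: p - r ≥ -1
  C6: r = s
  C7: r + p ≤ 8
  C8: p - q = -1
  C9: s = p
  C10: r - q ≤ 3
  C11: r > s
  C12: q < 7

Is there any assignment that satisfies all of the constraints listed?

From constraints 6 and 9, r = s = p, so r = p. But constraint 2 says r ≠ p. Contradiction.

Unsatisfiable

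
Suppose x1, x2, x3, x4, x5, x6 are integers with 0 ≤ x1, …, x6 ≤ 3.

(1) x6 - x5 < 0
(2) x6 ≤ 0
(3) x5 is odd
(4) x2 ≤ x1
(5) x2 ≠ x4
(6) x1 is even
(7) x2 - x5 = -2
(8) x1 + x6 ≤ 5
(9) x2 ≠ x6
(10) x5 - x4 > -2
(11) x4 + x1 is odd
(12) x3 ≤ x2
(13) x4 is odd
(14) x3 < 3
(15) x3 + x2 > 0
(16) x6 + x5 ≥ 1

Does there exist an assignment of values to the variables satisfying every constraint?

Satisfiable

The assignment x1 = 2, x2 = 1, x3 = 0, x4 = 3, x5 = 3, x6 = 0 works:
  constraint 1 holds since x6 - x5 = -3.
  constraint 7 holds since x2 - x5 = -2.
  constraint 8 holds since x1 + x6 = 2.
The rest check out directly.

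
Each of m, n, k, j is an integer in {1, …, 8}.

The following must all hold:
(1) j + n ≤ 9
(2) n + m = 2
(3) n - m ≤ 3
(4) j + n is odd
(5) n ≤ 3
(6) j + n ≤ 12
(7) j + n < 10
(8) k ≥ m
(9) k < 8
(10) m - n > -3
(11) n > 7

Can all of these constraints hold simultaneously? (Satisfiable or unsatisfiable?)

From constraint 11: n ≥ 8. From constraint 5: n ≤ 3. But 3 < 8, so no value of n works.

Unsatisfiable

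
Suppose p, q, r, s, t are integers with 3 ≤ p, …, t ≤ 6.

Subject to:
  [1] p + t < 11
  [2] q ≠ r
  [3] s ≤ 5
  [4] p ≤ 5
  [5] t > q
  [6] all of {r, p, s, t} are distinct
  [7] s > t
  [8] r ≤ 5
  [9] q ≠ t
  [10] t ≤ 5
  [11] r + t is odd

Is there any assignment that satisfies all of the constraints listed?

Unsatisfiable

Constraints 3, 4, 8, and 10 confine each of r, p, s, t to the 3 values {3, …, 5} (the domain already gives each ≥ 3).
Constraint 6 requires all 4 of them to be distinct, but only 3 values are available — impossible by the pigeonhole principle.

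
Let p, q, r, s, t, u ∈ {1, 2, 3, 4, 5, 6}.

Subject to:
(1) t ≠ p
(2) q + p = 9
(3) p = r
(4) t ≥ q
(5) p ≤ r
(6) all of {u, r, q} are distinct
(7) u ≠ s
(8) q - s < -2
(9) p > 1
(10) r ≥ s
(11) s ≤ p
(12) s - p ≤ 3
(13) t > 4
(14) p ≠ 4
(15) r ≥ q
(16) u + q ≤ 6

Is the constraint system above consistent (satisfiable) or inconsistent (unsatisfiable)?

The assignment p = 6, q = 3, r = 6, s = 6, t = 5, u = 2 works:
  constraint 2 holds since q + p = 9.
  constraint 8 holds since q - s = -3.
  constraint 12 holds since s - p = 0.
The rest check out directly.

Satisfiable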